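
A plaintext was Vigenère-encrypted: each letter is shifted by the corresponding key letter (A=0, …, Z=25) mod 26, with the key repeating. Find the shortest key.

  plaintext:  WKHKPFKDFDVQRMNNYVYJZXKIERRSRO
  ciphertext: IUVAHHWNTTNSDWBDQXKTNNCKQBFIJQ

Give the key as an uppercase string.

  i= 0: I-W = 12 → M
  i= 1: U-K = 10 → K
  i= 2: V-H = 14 → O
  i= 3: A-K = 16 → Q
  i= 4: H-P = 18 → S
  i= 5: H-F =  2 → C
  i= 6: W-K = 12 → M
  i= 7: N-D = 10 → K
  i= 8: T-F = 14 → O
  i= 9: T-D = 16 → Q
  i=10: N-V = 18 → S
  i=11: S-Q =  2 → C
  i=12: D-R = 12 → M
  i=13: W-M = 10 → K
  i=14: B-N = 14 → O
  i=15: D-N = 16 → Q
  i=16: Q-Y = 18 → S
  i=17: X-V =  2 → C
  i=18: K-Y = 12 → M
  i=19: T-J = 10 → K
  i=20: N-Z = 14 → O
  i=21: N-X = 16 → Q
  i=22: C-K = 18 → S
  i=23: K-I =  2 → C
  i=24: Q-E = 12 → M
  i=25: B-R = 10 → K
  i=26: F-R = 14 → O
  i=27: I-S = 16 → Q
  i=28: J-R = 18 → S
  i=29: Q-O =  2 → C
  shifts repeat with period 6: MKOQSC

MKOQSC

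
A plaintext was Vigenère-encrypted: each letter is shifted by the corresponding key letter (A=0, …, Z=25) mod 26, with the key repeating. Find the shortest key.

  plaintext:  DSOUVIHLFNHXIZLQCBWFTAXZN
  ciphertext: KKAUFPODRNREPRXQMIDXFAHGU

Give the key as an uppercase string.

  i= 0: K-D =  7 → H
  i= 1: K-S = 18 → S
  i= 2: A-O = 12 → M
  i= 3: U-U =  0 → A
  i= 4: F-V = 10 → K
  i= 5: P-I =  7 → H
  i= 6: O-H =  7 → H
  i= 7: D-L = 18 → S
  i= 8: R-F = 12 → M
  i= 9: N-N =  0 → A
  i=10: R-H = 10 → K
  i=11: E-X =  7 → H
  i=12: P-I =  7 → H
  i=13: R-Z = 18 → S
  i=14: X-L = 12 → M
  i=15: Q-Q =  0 → A
  i=16: M-C = 10 → K
  i=17: I-B =  7 → H
  i=18: D-W =  7 → H
  i=19: X-F = 18 → S
  i=20: F-T = 12 → M
  i=21: A-A =  0 → A
  i=22: H-X = 10 → K
  i=23: G-Z =  7 → H
  i=24: U-N =  7 → H
  shifts repeat with period 6: HSMAKH

HSMAKH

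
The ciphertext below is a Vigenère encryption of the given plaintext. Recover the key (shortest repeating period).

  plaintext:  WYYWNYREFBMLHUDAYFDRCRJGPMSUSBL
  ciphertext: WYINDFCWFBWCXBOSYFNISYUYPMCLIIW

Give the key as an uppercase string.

AAKRQHLS

  i= 0: W-W =  0 → A
  i= 1: Y-Y =  0 → A
  i= 2: I-Y = 10 → K
  i= 3: N-W = 17 → R
  i= 4: D-N = 16 → Q
  i= 5: F-Y =  7 → H
  i= 6: C-R = 11 → L
  i= 7: W-E = 18 → S
  i= 8: F-F =  0 → A
  i= 9: B-B =  0 → A
  i=10: W-M = 10 → K
  i=11: C-L = 17 → R
  i=12: X-H = 16 → Q
  i=13: B-U =  7 → H
  i=14: O-D = 11 → L
  i=15: S-A = 18 → S
  i=16: Y-Y =  0 → A
  i=17: F-F =  0 → A
  i=18: N-D = 10 → K
  i=19: I-R = 17 → R
  i=20: S-C = 16 → Q
  i=21: Y-R =  7 → H
  i=22: U-J = 11 → L
  i=23: Y-G = 18 → S
  i=24: P-P =  0 → A
  i=25: M-M =  0 → A
  i=26: C-S = 10 → K
  i=27: L-U = 17 → R
  i=28: I-S = 16 → Q
  i=29: I-B =  7 → H
  i=30: W-L = 11 → L
  shifts repeat with period 8: AAKRQHLS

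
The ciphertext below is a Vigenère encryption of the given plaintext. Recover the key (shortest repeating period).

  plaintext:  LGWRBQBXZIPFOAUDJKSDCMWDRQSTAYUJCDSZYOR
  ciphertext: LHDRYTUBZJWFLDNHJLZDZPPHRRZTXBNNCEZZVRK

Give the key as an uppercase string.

  i= 0: L-L =  0 → A
  i= 1: H-G =  1 → B
  i= 2: D-W =  7 → H
  i= 3: R-R =  0 → A
  i= 4: Y-B = 23 → X
  i= 5: T-Q =  3 → D
  i= 6: U-B = 19 → T
  i= 7: B-X =  4 → E
  i= 8: Z-Z =  0 → A
  i= 9: J-I =  1 → B
  i=10: W-P =  7 → H
  i=11: F-F =  0 → A
  i=12: L-O = 23 → X
  i=13: D-A =  3 → D
  i=14: N-U = 19 → T
  i=15: H-D =  4 → E
  i=16: J-J =  0 → A
  i=17: L-K =  1 → B
  i=18: Z-S =  7 → H
  i=19: D-D =  0 → A
  i=20: Z-C = 23 → X
  i=21: P-M =  3 → D
  i=22: P-W = 19 → T
  i=23: H-D =  4 → E
  i=24: R-R =  0 → A
  i=25: R-Q =  1 → B
  i=26: Z-S =  7 → H
  i=27: T-T =  0 → A
  i=28: X-A = 23 → X
  i=29: B-Y =  3 → D
  i=30: N-U = 19 → T
  i=31: N-J =  4 → E
  i=32: C-C =  0 → A
  i=33: E-D =  1 → B
  i=34: Z-S =  7 → H
  i=35: Z-Z =  0 → A
  i=36: V-Y = 23 → X
  i=37: R-O =  3 → D
  i=38: K-R = 19 → T
  shifts repeat with period 8: ABHAXDTE

ABHAXDTE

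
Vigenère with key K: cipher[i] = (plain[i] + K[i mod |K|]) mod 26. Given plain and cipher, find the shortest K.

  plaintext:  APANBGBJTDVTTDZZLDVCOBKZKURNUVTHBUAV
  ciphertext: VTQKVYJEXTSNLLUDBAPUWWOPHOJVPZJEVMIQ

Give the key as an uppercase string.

  i= 0: V-A = 21 → V
  i= 1: T-P =  4 → E
  i= 2: Q-A = 16 → Q
  i= 3: K-N = 23 → X
  i= 4: V-B = 20 → U
  i= 5: Y-G = 18 → S
  i= 6: J-B =  8 → I
  i= 7: E-J = 21 → V
  i= 8: X-T =  4 → E
  i= 9: T-D = 16 → Q
  i=10: S-V = 23 → X
  i=11: N-T = 20 → U
  i=12: L-T = 18 → S
  i=13: L-D =  8 → I
  i=14: U-Z = 21 → V
  i=15: D-Z =  4 → E
  i=16: B-L = 16 → Q
  i=17: A-D = 23 → X
  i=18: P-V = 20 → U
  i=19: U-C = 18 → S
  i=20: W-O =  8 → I
  i=21: W-B = 21 → V
  i=22: O-K =  4 → E
  i=23: P-Z = 16 → Q
  i=24: H-K = 23 → X
  i=25: O-U = 20 → U
  i=26: J-R = 18 → S
  i=27: V-N =  8 → I
  i=28: P-U = 21 → V
  i=29: Z-V =  4 → E
  i=30: J-T = 16 → Q
  i=31: E-H = 23 → X
  i=32: V-B = 20 → U
  i=33: M-U = 18 → S
  i=34: I-A =  8 → I
  i=35: Q-V = 21 → V
  shifts repeat with period 7: VEQXUSI

VEQXUSI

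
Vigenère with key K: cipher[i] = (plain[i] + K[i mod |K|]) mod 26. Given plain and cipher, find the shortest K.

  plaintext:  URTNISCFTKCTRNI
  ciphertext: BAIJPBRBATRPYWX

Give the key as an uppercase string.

  i= 0: B-U =  7 → H
  i= 1: A-R =  9 → J
  i= 2: I-T = 15 → P
  i= 3: J-N = 22 → W
  i= 4: P-I =  7 → H
  i= 5: B-S =  9 → J
  i= 6: R-C = 15 → P
  i= 7: B-F = 22 → W
  i= 8: A-T =  7 → H
  i= 9: T-K =  9 → J
  i=10: R-C = 15 → P
  i=11: P-T = 22 → W
  i=12: Y-R =  7 → H
  i=13: W-N =  9 → J
  i=14: X-I = 15 → P
  shifts repeat with period 4: HJPW

HJPW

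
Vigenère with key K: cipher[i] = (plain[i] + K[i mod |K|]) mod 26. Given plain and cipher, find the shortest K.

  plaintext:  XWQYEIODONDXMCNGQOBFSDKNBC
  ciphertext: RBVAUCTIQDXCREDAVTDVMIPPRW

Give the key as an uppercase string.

  i= 0: R-X = 20 → U
  i= 1: B-W =  5 → F
  i= 2: V-Q =  5 → F
  i= 3: A-Y =  2 → C
  i= 4: U-E = 16 → Q
  i= 5: C-I = 20 → U
  i= 6: T-O =  5 → F
  i= 7: I-D =  5 → F
  i= 8: Q-O =  2 → C
  i= 9: D-N = 16 → Q
  i=10: X-D = 20 → U
  i=11: C-X =  5 → F
  i=12: R-M =  5 → F
  i=13: E-C =  2 → C
  i=14: D-N = 16 → Q
  i=15: A-G = 20 → U
  i=16: V-Q =  5 → F
  i=17: T-O =  5 → F
  i=18: D-B =  2 → C
  i=19: V-F = 16 → Q
  i=20: M-S = 20 → U
  i=21: I-D =  5 → F
  i=22: P-K =  5 → F
  i=23: P-N =  2 → C
  i=24: R-B = 16 → Q
  i=25: W-C = 20 → U
  shifts repeat with period 5: UFFCQ

UFFCQ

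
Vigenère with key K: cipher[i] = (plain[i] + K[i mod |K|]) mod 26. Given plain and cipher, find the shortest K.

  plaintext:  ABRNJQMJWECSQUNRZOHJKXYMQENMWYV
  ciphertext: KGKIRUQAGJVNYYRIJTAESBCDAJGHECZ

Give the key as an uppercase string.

  i= 0: K-A = 10 → K
  i= 1: G-B =  5 → F
  i= 2: K-R = 19 → T
  i= 3: I-N = 21 → V
  i= 4: R-J =  8 → I
  i= 5: U-Q =  4 → E
  i= 6: Q-M =  4 → E
  i= 7: A-J = 17 → R
  i= 8: G-W = 10 → K
  i= 9: J-E =  5 → F
  i=10: V-C = 19 → T
  i=11: N-S = 21 → V
  i=12: Y-Q =  8 → I
  i=13: Y-U =  4 → E
  i=14: R-N =  4 → E
  i=15: I-R = 17 → R
  i=16: J-Z = 10 → K
  i=17: T-O =  5 → F
  i=18: A-H = 19 → T
  i=19: E-J = 21 → V
  i=20: S-K =  8 → I
  i=21: B-X =  4 → E
  i=22: C-Y =  4 → E
  i=23: D-M = 17 → R
  i=24: A-Q = 10 → K
  i=25: J-E =  5 → F
  i=26: G-N = 19 → T
  i=27: H-M = 21 → V
  i=28: E-W =  8 → I
  i=29: C-Y =  4 → E
  i=30: Z-V =  4 → E
  shifts repeat with period 8: KFTVIEER

KFTVIEER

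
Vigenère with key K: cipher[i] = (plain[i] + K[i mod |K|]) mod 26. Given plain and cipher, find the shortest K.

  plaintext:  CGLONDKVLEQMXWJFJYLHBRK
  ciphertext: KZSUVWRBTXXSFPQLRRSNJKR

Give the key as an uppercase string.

ITHG

  i= 0: K-C =  8 → I
  i= 1: Z-G = 19 → T
  i= 2: S-L =  7 → H
  i= 3: U-O =  6 → G
  i= 4: V-N =  8 → I
  i= 5: W-D = 19 → T
  i= 6: R-K =  7 → H
  i= 7: B-V =  6 → G
  i= 8: T-L =  8 → I
  i= 9: X-E = 19 → T
  i=10: X-Q =  7 → H
  i=11: S-M =  6 → G
  i=12: F-X =  8 → I
  i=13: P-W = 19 → T
  i=14: Q-J =  7 → H
  i=15: L-F =  6 → G
  i=16: R-J =  8 → I
  i=17: R-Y = 19 → T
  i=18: S-L =  7 → H
  i=19: N-H =  6 → G
  i=20: J-B =  8 → I
  i=21: K-R = 19 → T
  i=22: R-K =  7 → H
  shifts repeat with period 4: ITHG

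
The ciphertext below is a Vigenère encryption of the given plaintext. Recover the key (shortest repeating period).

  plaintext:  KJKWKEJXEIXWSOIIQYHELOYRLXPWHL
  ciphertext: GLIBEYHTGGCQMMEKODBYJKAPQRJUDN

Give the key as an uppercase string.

  i= 0: G-K = 22 → W
  i= 1: L-J =  2 → C
  i= 2: I-K = 24 → Y
  i= 3: B-W =  5 → F
  i= 4: E-K = 20 → U
  i= 5: Y-E = 20 → U
  i= 6: H-J = 24 → Y
  i= 7: T-X = 22 → W
  i= 8: G-E =  2 → C
  i= 9: G-I = 24 → Y
  i=10: C-X =  5 → F
  i=11: Q-W = 20 → U
  i=12: M-S = 20 → U
  i=13: M-O = 24 → Y
  i=14: E-I = 22 → W
  i=15: K-I =  2 → C
  i=16: O-Q = 24 → Y
  i=17: D-Y =  5 → F
  i=18: B-H = 20 → U
  i=19: Y-E = 20 → U
  i=20: J-L = 24 → Y
  i=21: K-O = 22 → W
  i=22: A-Y =  2 → C
  i=23: P-R = 24 → Y
  i=24: Q-L =  5 → F
  i=25: R-X = 20 → U
  i=26: J-P = 20 → U
  i=27: U-W = 24 → Y
  i=28: D-H = 22 → W
  i=29: N-L =  2 → C
  shifts repeat with period 7: WCYFUUY

WCYFUUY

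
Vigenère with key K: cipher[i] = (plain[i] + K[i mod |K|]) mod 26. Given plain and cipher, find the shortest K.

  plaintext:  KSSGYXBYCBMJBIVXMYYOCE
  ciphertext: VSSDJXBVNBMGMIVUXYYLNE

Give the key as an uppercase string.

  i= 0: V-K = 11 → L
  i= 1: S-S =  0 → A
  i= 2: S-S =  0 → A
  i= 3: D-G = 23 → X
  i= 4: J-Y = 11 → L
  i= 5: X-X =  0 → A
  i= 6: B-B =  0 → A
  i= 7: V-Y = 23 → X
  i= 8: N-C = 11 → L
  i= 9: B-B =  0 → A
  i=10: M-M =  0 → A
  i=11: G-J = 23 → X
  i=12: M-B = 11 → L
  i=13: I-I =  0 → A
  i=14: V-V =  0 → A
  i=15: U-X = 23 → X
  i=16: X-M = 11 → L
  i=17: Y-Y =  0 → A
  i=18: Y-Y =  0 → A
  i=19: L-O = 23 → X
  i=20: N-C = 11 → L
  i=21: E-E =  0 → A
  shifts repeat with period 4: LAAX

LAAX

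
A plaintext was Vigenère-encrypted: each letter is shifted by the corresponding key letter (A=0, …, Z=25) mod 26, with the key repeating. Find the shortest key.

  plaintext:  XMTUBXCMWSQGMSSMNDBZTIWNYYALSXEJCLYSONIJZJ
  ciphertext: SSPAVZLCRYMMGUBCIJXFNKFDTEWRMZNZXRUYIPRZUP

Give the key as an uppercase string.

  i= 0: S-X = 21 → V
  i= 1: S-M =  6 → G
  i= 2: P-T = 22 → W
  i= 3: A-U =  6 → G
  i= 4: V-B = 20 → U
  i= 5: Z-X =  2 → C
  i= 6: L-C =  9 → J
  i= 7: C-M = 16 → Q
  i= 8: R-W = 21 → V
  i= 9: Y-S =  6 → G
  i=10: M-Q = 22 → W
  i=11: M-G =  6 → G
  i=12: G-M = 20 → U
  i=13: U-S =  2 → C
  i=14: B-S =  9 → J
  i=15: C-M = 16 → Q
  i=16: I-N = 21 → V
  i=17: J-D =  6 → G
  i=18: X-B = 22 → W
  i=19: F-Z =  6 → G
  i=20: N-T = 20 → U
  i=21: K-I =  2 → C
  i=22: F-W =  9 → J
  i=23: D-N = 16 → Q
  i=24: T-Y = 21 → V
  i=25: E-Y =  6 → G
  i=26: W-A = 22 → W
  i=27: R-L =  6 → G
  i=28: M-S = 20 → U
  i=29: Z-X =  2 → C
  i=30: N-E =  9 → J
  i=31: Z-J = 16 → Q
  i=32: X-C = 21 → V
  i=33: R-L =  6 → G
  i=34: U-Y = 22 → W
  i=35: Y-S =  6 → G
  i=36: I-O = 20 → U
  i=37: P-N =  2 → C
  i=38: R-I =  9 → J
  i=39: Z-J = 16 → Q
  i=40: U-Z = 21 → V
  i=41: P-J =  6 → G
  shifts repeat with period 8: VGWGUCJQ

VGWGUCJQ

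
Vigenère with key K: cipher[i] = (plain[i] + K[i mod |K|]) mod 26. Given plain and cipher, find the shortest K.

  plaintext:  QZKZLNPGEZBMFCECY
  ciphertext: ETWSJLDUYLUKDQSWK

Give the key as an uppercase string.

  i= 0: E-Q = 14 → O
  i= 1: T-Z = 20 → U
  i= 2: W-K = 12 → M
  i= 3: S-Z = 19 → T
  i= 4: J-L = 24 → Y
  i= 5: L-N = 24 → Y
  i= 6: D-P = 14 → O
  i= 7: U-G = 14 → O
  i= 8: Y-E = 20 → U
  i= 9: L-Z = 12 → M
  i=10: U-B = 19 → T
  i=11: K-M = 24 → Y
  i=12: D-F = 24 → Y
  i=13: Q-C = 14 → O
  i=14: S-E = 14 → O
  i=15: W-C = 20 → U
  i=16: K-Y = 12 → M
  shifts repeat with period 7: OUMTYYO

OUMTYYO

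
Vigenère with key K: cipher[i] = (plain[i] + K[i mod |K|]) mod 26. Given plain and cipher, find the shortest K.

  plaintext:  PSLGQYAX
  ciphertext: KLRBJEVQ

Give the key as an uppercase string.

VTG

  i= 0: K-P = 21 → V
  i= 1: L-S = 19 → T
  i= 2: R-L =  6 → G
  i= 3: B-G = 21 → V
  i= 4: J-Q = 19 → T
  i= 5: E-Y =  6 → G
  i= 6: V-A = 21 → V
  i= 7: Q-X = 19 → T
  shifts repeat with period 3: VTG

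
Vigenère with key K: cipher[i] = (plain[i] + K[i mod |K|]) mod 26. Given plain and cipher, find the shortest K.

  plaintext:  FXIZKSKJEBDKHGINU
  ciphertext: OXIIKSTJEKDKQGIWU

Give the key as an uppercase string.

  i= 0: O-F =  9 → J
  i= 1: X-X =  0 → A
  i= 2: I-I =  0 → A
  i= 3: I-Z =  9 → J
  i= 4: K-K =  0 → A
  i= 5: S-S =  0 → A
  i= 6: T-K =  9 → J
  i= 7: J-J =  0 → A
  i= 8: E-E =  0 → A
  i= 9: K-B =  9 → J
  i=10: D-D =  0 → A
  i=11: K-K =  0 → A
  i=12: Q-H =  9 → J
  i=13: G-G =  0 → A
  i=14: I-I =  0 → A
  i=15: W-N =  9 → J
  i=16: U-U =  0 → A
  shifts repeat with period 3: JAA

JAA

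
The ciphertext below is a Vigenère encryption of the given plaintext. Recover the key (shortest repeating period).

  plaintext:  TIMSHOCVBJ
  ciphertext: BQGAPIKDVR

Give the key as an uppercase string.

  i= 0: B-T =  8 → I
  i= 1: Q-I =  8 → I
  i= 2: G-M = 20 → U
  i= 3: A-S =  8 → I
  i= 4: P-H =  8 → I
  i= 5: I-O = 20 → U
  i= 6: K-C =  8 → I
  i= 7: D-V =  8 → I
  i= 8: V-B = 20 → U
  i= 9: R-J =  8 → I
  shifts repeat with period 3: IIU

IIU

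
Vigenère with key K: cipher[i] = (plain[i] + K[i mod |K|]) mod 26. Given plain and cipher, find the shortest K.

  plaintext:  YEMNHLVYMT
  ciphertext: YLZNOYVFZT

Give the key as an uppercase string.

AHN

  i= 0: Y-Y =  0 → A
  i= 1: L-E =  7 → H
  i= 2: Z-M = 13 → N
  i= 3: N-N =  0 → A
  i= 4: O-H =  7 → H
  i= 5: Y-L = 13 → N
  i= 6: V-V =  0 → A
  i= 7: F-Y =  7 → H
  i= 8: Z-M = 13 → N
  i= 9: T-T =  0 → A
  shifts repeat with period 3: AHN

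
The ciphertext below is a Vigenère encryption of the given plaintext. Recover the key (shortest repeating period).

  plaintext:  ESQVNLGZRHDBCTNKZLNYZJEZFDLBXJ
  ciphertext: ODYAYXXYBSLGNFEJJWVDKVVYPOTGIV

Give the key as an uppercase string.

KLIFLMRZ

  i= 0: O-E = 10 → K
  i= 1: D-S = 11 → L
  i= 2: Y-Q =  8 → I
  i= 3: A-V =  5 → F
  i= 4: Y-N = 11 → L
  i= 5: X-L = 12 → M
  i= 6: X-G = 17 → R
  i= 7: Y-Z = 25 → Z
  i= 8: B-R = 10 → K
  i= 9: S-H = 11 → L
  i=10: L-D =  8 → I
  i=11: G-B =  5 → F
  i=12: N-C = 11 → L
  i=13: F-T = 12 → M
  i=14: E-N = 17 → R
  i=15: J-K = 25 → Z
  i=16: J-Z = 10 → K
  i=17: W-L = 11 → L
  i=18: V-N =  8 → I
  i=19: D-Y =  5 → F
  i=20: K-Z = 11 → L
  i=21: V-J = 12 → M
  i=22: V-E = 17 → R
  i=23: Y-Z = 25 → Z
  i=24: P-F = 10 → K
  i=25: O-D = 11 → L
  i=26: T-L =  8 → I
  i=27: G-B =  5 → F
  i=28: I-X = 11 → L
  i=29: V-J = 12 → M
  shifts repeat with period 8: KLIFLMRZ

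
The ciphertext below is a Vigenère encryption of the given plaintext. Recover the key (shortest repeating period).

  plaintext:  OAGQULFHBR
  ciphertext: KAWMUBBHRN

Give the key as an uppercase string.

  i= 0: K-O = 22 → W
  i= 1: A-A =  0 → A
  i= 2: W-G = 16 → Q
  i= 3: M-Q = 22 → W
  i= 4: U-U =  0 → A
  i= 5: B-L = 16 → Q
  i= 6: B-F = 22 → W
  i= 7: H-H =  0 → A
  i= 8: R-B = 16 → Q
  i= 9: N-R = 22 → W
  shifts repeat with period 3: WAQ

WAQ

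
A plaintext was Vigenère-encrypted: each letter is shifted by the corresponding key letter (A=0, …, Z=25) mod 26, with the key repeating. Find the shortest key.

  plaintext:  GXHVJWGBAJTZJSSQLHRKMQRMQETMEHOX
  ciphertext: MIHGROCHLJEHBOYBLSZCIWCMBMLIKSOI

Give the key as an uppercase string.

GLALISW

  i= 0: M-G =  6 → G
  i= 1: I-X = 11 → L
  i= 2: H-H =  0 → A
  i= 3: G-V = 11 → L
  i= 4: R-J =  8 → I
  i= 5: O-W = 18 → S
  i= 6: C-G = 22 → W
  i= 7: H-B =  6 → G
  i= 8: L-A = 11 → L
  i= 9: J-J =  0 → A
  i=10: E-T = 11 → L
  i=11: H-Z =  8 → I
  i=12: B-J = 18 → S
  i=13: O-S = 22 → W
  i=14: Y-S =  6 → G
  i=15: B-Q = 11 → L
  i=16: L-L =  0 → A
  i=17: S-H = 11 → L
  i=18: Z-R =  8 → I
  i=19: C-K = 18 → S
  i=20: I-M = 22 → W
  i=21: W-Q =  6 → G
  i=22: C-R = 11 → L
  i=23: M-M =  0 → A
  i=24: B-Q = 11 → L
  i=25: M-E =  8 → I
  i=26: L-T = 18 → S
  i=27: I-M = 22 → W
  i=28: K-E =  6 → G
  i=29: S-H = 11 → L
  i=30: O-O =  0 → A
  i=31: I-X = 11 → L
  shifts repeat with period 7: GLALISW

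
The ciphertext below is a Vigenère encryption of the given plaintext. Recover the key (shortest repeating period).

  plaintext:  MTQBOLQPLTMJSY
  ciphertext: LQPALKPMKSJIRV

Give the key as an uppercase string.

  i= 0: L-M = 25 → Z
  i= 1: Q-T = 23 → X
  i= 2: P-Q = 25 → Z
  i= 3: A-B = 25 → Z
  i= 4: L-O = 23 → X
  i= 5: K-L = 25 → Z
  i= 6: P-Q = 25 → Z
  i= 7: M-P = 23 → X
  i= 8: K-L = 25 → Z
  i= 9: S-T = 25 → Z
  i=10: J-M = 23 → X
  i=11: I-J = 25 → Z
  i=12: R-S = 25 → Z
  i=13: V-Y = 23 → X
  shifts repeat with period 3: ZXZ

ZXZ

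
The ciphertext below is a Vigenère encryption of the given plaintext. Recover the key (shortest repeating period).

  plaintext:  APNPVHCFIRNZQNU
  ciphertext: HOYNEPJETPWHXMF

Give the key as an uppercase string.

  i= 0: H-A =  7 → H
  i= 1: O-P = 25 → Z
  i= 2: Y-N = 11 → L
  i= 3: N-P = 24 → Y
  i= 4: E-V =  9 → J
  i= 5: P-H =  8 → I
  i= 6: J-C =  7 → H
  i= 7: E-F = 25 → Z
  i= 8: T-I = 11 → L
  i= 9: P-R = 24 → Y
  i=10: W-N =  9 → J
  i=11: H-Z =  8 → I
  i=12: X-Q =  7 → H
  i=13: M-N = 25 → Z
  i=14: F-U = 11 → L
  shifts repeat with period 6: HZLYJI

HZLYJI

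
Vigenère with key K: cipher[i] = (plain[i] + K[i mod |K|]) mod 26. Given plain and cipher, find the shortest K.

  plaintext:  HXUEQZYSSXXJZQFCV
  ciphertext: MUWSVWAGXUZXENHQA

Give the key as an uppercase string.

FXCO

  i= 0: M-H =  5 → F
  i= 1: U-X = 23 → X
  i= 2: W-U =  2 → C
  i= 3: S-E = 14 → O
  i= 4: V-Q =  5 → F
  i= 5: W-Z = 23 → X
  i= 6: A-Y =  2 → C
  i= 7: G-S = 14 → O
  i= 8: X-S =  5 → F
  i= 9: U-X = 23 → X
  i=10: Z-X =  2 → C
  i=11: X-J = 14 → O
  i=12: E-Z =  5 → F
  i=13: N-Q = 23 → X
  i=14: H-F =  2 → C
  i=15: Q-C = 14 → O
  i=16: A-V =  5 → F
  shifts repeat with period 4: FXCO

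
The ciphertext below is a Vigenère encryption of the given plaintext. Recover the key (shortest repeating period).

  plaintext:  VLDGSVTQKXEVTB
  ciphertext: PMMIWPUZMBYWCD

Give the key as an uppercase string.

UBJCE

  i= 0: P-V = 20 → U
  i= 1: M-L =  1 → B
  i= 2: M-D =  9 → J
  i= 3: I-G =  2 → C
  i= 4: W-S =  4 → E
  i= 5: P-V = 20 → U
  i= 6: U-T =  1 → B
  i= 7: Z-Q =  9 → J
  i= 8: M-K =  2 → C
  i= 9: B-X =  4 → E
  i=10: Y-E = 20 → U
  i=11: W-V =  1 → B
  i=12: C-T =  9 → J
  i=13: D-B =  2 → C
  shifts repeat with period 5: UBJCE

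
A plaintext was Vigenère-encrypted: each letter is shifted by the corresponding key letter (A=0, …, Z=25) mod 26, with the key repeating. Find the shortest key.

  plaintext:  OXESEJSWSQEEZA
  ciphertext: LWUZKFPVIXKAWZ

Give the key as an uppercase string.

XZQHGW

  i= 0: L-O = 23 → X
  i= 1: W-X = 25 → Z
  i= 2: U-E = 16 → Q
  i= 3: Z-S =  7 → H
  i= 4: K-E =  6 → G
  i= 5: F-J = 22 → W
  i= 6: P-S = 23 → X
  i= 7: V-W = 25 → Z
  i= 8: I-S = 16 → Q
  i= 9: X-Q =  7 → H
  i=10: K-E =  6 → G
  i=11: A-E = 22 → W
  i=12: W-Z = 23 → X
  i=13: Z-A = 25 → Z
  shifts repeat with period 6: XZQHGW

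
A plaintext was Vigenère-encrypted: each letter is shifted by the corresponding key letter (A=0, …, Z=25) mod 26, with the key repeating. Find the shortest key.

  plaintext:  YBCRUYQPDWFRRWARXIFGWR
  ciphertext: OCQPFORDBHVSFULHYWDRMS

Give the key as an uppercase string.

  i= 0: O-Y = 16 → Q
  i= 1: C-B =  1 → B
  i= 2: Q-C = 14 → O
  i= 3: P-R = 24 → Y
  i= 4: F-U = 11 → L
  i= 5: O-Y = 16 → Q
  i= 6: R-Q =  1 → B
  i= 7: D-P = 14 → O
  i= 8: B-D = 24 → Y
  i= 9: H-W = 11 → L
  i=10: V-F = 16 → Q
  i=11: S-R =  1 → B
  i=12: F-R = 14 → O
  i=13: U-W = 24 → Y
  i=14: L-A = 11 → L
  i=15: H-R = 16 → Q
  i=16: Y-X =  1 → B
  i=17: W-I = 14 → O
  i=18: D-F = 24 → Y
  i=19: R-G = 11 → L
  i=20: M-W = 16 → Q
  i=21: S-R =  1 → B
  shifts repeat with period 5: QBOYL

QBOYL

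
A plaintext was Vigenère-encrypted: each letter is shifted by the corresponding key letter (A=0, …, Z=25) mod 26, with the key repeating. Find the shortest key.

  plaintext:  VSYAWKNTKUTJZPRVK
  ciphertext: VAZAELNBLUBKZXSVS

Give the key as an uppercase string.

  i= 0: V-V =  0 → A
  i= 1: A-S =  8 → I
  i= 2: Z-Y =  1 → B
  i= 3: A-A =  0 → A
  i= 4: E-W =  8 → I
  i= 5: L-K =  1 → B
  i= 6: N-N =  0 → A
  i= 7: B-T =  8 → I
  i= 8: L-K =  1 → B
  i= 9: U-U =  0 → A
  i=10: B-T =  8 → I
  i=11: K-J =  1 → B
  i=12: Z-Z =  0 → A
  i=13: X-P =  8 → I
  i=14: S-R =  1 → B
  i=15: V-V =  0 → A
  i=16: S-K =  8 → I
  shifts repeat with period 3: AIB

AIB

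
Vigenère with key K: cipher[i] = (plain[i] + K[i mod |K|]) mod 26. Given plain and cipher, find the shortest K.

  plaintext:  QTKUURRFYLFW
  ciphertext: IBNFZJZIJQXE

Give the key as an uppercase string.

SIDLF

  i= 0: I-Q = 18 → S
  i= 1: B-T =  8 → I
  i= 2: N-K =  3 → D
  i= 3: F-U = 11 → L
  i= 4: Z-U =  5 → F
  i= 5: J-R = 18 → S
  i= 6: Z-R =  8 → I
  i= 7: I-F =  3 → D
  i= 8: J-Y = 11 → L
  i= 9: Q-L =  5 → F
  i=10: X-F = 18 → S
  i=11: E-W =  8 → I
  shifts repeat with period 5: SIDLF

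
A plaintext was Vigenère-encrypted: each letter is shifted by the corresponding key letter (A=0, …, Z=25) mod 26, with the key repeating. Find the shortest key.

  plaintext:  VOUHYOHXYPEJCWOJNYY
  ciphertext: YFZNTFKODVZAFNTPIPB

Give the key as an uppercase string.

  i= 0: Y-V =  3 → D
  i= 1: F-O = 17 → R
  i= 2: Z-U =  5 → F
  i= 3: N-H =  6 → G
  i= 4: T-Y = 21 → V
  i= 5: F-O = 17 → R
  i= 6: K-H =  3 → D
  i= 7: O-X = 17 → R
  i= 8: D-Y =  5 → F
  i= 9: V-P =  6 → G
  i=10: Z-E = 21 → V
  i=11: A-J = 17 → R
  i=12: F-C =  3 → D
  i=13: N-W = 17 → R
  i=14: T-O =  5 → F
  i=15: P-J =  6 → G
  i=16: I-N = 21 → V
  i=17: P-Y = 17 → R
  i=18: B-Y =  3 → D
  shifts repeat with period 6: DRFGVR

DRFGVR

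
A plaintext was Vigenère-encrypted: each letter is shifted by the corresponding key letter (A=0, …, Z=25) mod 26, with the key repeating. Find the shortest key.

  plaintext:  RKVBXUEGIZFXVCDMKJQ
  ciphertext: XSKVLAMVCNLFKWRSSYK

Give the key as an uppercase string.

  i= 0: X-R =  6 → G
  i= 1: S-K =  8 → I
  i= 2: K-V = 15 → P
  i= 3: V-B = 20 → U
  i= 4: L-X = 14 → O
  i= 5: A-U =  6 → G
  i= 6: M-E =  8 → I
  i= 7: V-G = 15 → P
  i= 8: C-I = 20 → U
  i= 9: N-Z = 14 → O
  i=10: L-F =  6 → G
  i=11: F-X =  8 → I
  i=12: K-V = 15 → P
  i=13: W-C = 20 → U
  i=14: R-D = 14 → O
  i=15: S-M =  6 → G
  i=16: S-K =  8 → I
  i=17: Y-J = 15 → P
  i=18: K-Q = 20 → U
  shifts repeat with period 5: GIPUO

GIPUO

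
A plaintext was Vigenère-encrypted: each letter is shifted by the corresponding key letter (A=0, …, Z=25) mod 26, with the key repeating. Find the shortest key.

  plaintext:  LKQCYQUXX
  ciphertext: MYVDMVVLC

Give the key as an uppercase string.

  i= 0: M-L =  1 → B
  i= 1: Y-K = 14 → O
  i= 2: V-Q =  5 → F
  i= 3: D-C =  1 → B
  i= 4: M-Y = 14 → O
  i= 5: V-Q =  5 → F
  i= 6: V-U =  1 → B
  i= 7: L-X = 14 → O
  i= 8: C-X =  5 → F
  shifts repeat with period 3: BOF

BOF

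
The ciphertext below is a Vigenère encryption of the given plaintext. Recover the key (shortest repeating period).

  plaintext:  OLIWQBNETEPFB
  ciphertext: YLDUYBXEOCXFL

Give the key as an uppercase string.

  i= 0: Y-O = 10 → K
  i= 1: L-L =  0 → A
  i= 2: D-I = 21 → V
  i= 3: U-W = 24 → Y
  i= 4: Y-Q =  8 → I
  i= 5: B-B =  0 → A
  i= 6: X-N = 10 → K
  i= 7: E-E =  0 → A
  i= 8: O-T = 21 → V
  i= 9: C-E = 24 → Y
  i=10: X-P =  8 → I
  i=11: F-F =  0 → A
  i=12: L-B = 10 → K
  shifts repeat with period 6: KAVYIA

KAVYIA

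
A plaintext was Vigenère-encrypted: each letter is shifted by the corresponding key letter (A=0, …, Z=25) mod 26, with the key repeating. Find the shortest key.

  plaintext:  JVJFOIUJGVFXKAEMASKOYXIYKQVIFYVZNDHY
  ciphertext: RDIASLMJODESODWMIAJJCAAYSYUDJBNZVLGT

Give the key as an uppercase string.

IIZVEDSA

  i= 0: R-J =  8 → I
  i= 1: D-V =  8 → I
  i= 2: I-J = 25 → Z
  i= 3: A-F = 21 → V
  i= 4: S-O =  4 → E
  i= 5: L-I =  3 → D
  i= 6: M-U = 18 → S
  i= 7: J-J =  0 → A
  i= 8: O-G =  8 → I
  i= 9: D-V =  8 → I
  i=10: E-F = 25 → Z
  i=11: S-X = 21 → V
  i=12: O-K =  4 → E
  i=13: D-A =  3 → D
  i=14: W-E = 18 → S
  i=15: M-M =  0 → A
  i=16: I-A =  8 → I
  i=17: A-S =  8 → I
  i=18: J-K = 25 → Z
  i=19: J-O = 21 → V
  i=20: C-Y =  4 → E
  i=21: A-X =  3 → D
  i=22: A-I = 18 → S
  i=23: Y-Y =  0 → A
  i=24: S-K =  8 → I
  i=25: Y-Q =  8 → I
  i=26: U-V = 25 → Z
  i=27: D-I = 21 → V
  i=28: J-F =  4 → E
  i=29: B-Y =  3 → D
  i=30: N-V = 18 → S
  i=31: Z-Z =  0 → A
  i=32: V-N =  8 → I
  i=33: L-D =  8 → I
  i=34: G-H = 25 → Z
  i=35: T-Y = 21 → V
  shifts repeat with period 8: IIZVEDSA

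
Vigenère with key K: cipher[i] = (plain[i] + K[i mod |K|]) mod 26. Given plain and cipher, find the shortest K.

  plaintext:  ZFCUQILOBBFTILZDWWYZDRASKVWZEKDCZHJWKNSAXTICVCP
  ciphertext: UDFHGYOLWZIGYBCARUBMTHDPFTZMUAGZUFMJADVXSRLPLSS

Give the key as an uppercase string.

VYDNQQDX

  i= 0: U-Z = 21 → V
  i= 1: D-F = 24 → Y
  i= 2: F-C =  3 → D
  i= 3: H-U = 13 → N
  i= 4: G-Q = 16 → Q
  i= 5: Y-I = 16 → Q
  i= 6: O-L =  3 → D
  i= 7: L-O = 23 → X
  i= 8: W-B = 21 → V
  i= 9: Z-B = 24 → Y
  i=10: I-F =  3 → D
  i=11: G-T = 13 → N
  i=12: Y-I = 16 → Q
  i=13: B-L = 16 → Q
  i=14: C-Z =  3 → D
  i=15: A-D = 23 → X
  i=16: R-W = 21 → V
  i=17: U-W = 24 → Y
  i=18: B-Y =  3 → D
  i=19: M-Z = 13 → N
  i=20: T-D = 16 → Q
  i=21: H-R = 16 → Q
  i=22: D-A =  3 → D
  i=23: P-S = 23 → X
  i=24: F-K = 21 → V
  i=25: T-V = 24 → Y
  i=26: Z-W =  3 → D
  i=27: M-Z = 13 → N
  i=28: U-E = 16 → Q
  i=29: A-K = 16 → Q
  i=30: G-D =  3 → D
  i=31: Z-C = 23 → X
  i=32: U-Z = 21 → V
  i=33: F-H = 24 → Y
  i=34: M-J =  3 → D
  i=35: J-W = 13 → N
  i=36: A-K = 16 → Q
  i=37: D-N = 16 → Q
  i=38: V-S =  3 → D
  i=39: X-A = 23 → X
  i=40: S-X = 21 → V
  i=41: R-T = 24 → Y
  i=42: L-I =  3 → D
  i=43: P-C = 13 → N
  i=44: L-V = 16 → Q
  i=45: S-C = 16 → Q
  i=46: S-P =  3 → D
  shifts repeat with period 8: VYDNQQDX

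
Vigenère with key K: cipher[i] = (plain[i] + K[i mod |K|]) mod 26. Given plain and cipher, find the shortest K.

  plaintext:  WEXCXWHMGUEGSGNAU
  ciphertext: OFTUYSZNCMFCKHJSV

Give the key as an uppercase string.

SBW

  i= 0: O-W = 18 → S
  i= 1: F-E =  1 → B
  i= 2: T-X = 22 → W
  i= 3: U-C = 18 → S
  i= 4: Y-X =  1 → B
  i= 5: S-W = 22 → W
  i= 6: Z-H = 18 → S
  i= 7: N-M =  1 → B
  i= 8: C-G = 22 → W
  i= 9: M-U = 18 → S
  i=10: F-E =  1 → B
  i=11: C-G = 22 → W
  i=12: K-S = 18 → S
  i=13: H-G =  1 → B
  i=14: J-N = 22 → W
  i=15: S-A = 18 → S
  i=16: V-U =  1 → B
  shifts repeat with period 3: SBW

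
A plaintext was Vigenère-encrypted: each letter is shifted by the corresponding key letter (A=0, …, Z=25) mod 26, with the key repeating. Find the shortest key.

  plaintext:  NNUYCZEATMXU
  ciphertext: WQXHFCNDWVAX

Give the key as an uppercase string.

JDD

  i= 0: W-N =  9 → J
  i= 1: Q-N =  3 → D
  i= 2: X-U =  3 → D
  i= 3: H-Y =  9 → J
  i= 4: F-C =  3 → D
  i= 5: C-Z =  3 → D
  i= 6: N-E =  9 → J
  i= 7: D-A =  3 → D
  i= 8: W-T =  3 → D
  i= 9: V-M =  9 → J
  i=10: A-X =  3 → D
  i=11: X-U =  3 → D
  shifts repeat with period 3: JDD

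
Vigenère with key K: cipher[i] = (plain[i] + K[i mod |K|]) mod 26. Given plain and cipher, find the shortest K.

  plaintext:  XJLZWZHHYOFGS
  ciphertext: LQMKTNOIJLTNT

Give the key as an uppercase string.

  i= 0: L-X = 14 → O
  i= 1: Q-J =  7 → H
  i= 2: M-L =  1 → B
  i= 3: K-Z = 11 → L
  i= 4: T-W = 23 → X
  i= 5: N-Z = 14 → O
  i= 6: O-H =  7 → H
  i= 7: I-H =  1 → B
  i= 8: J-Y = 11 → L
  i= 9: L-O = 23 → X
  i=10: T-F = 14 → O
  i=11: N-G =  7 → H
  i=12: T-S =  1 → B
  shifts repeat with period 5: OHBLX

OHBLX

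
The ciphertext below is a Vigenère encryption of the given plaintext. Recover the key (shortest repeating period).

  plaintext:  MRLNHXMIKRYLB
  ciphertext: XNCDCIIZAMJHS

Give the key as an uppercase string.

LWRQV

  i= 0: X-M = 11 → L
  i= 1: N-R = 22 → W
  i= 2: C-L = 17 → R
  i= 3: D-N = 16 → Q
  i= 4: C-H = 21 → V
  i= 5: I-X = 11 → L
  i= 6: I-M = 22 → W
  i= 7: Z-I = 17 → R
  i= 8: A-K = 16 → Q
  i= 9: M-R = 21 → V
  i=10: J-Y = 11 → L
  i=11: H-L = 22 → W
  i=12: S-B = 17 → R
  shifts repeat with period 5: LWRQV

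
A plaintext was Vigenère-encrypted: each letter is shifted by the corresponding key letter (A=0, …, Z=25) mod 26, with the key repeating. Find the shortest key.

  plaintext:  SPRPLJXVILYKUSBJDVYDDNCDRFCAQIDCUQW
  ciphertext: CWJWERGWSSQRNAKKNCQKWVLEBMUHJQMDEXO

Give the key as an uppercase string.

KHSHTIJB

  i= 0: C-S = 10 → K
  i= 1: W-P =  7 → H
  i= 2: J-R = 18 → S
  i= 3: W-P =  7 → H
  i= 4: E-L = 19 → T
  i= 5: R-J =  8 → I
  i= 6: G-X =  9 → J
  i= 7: W-V =  1 → B
  i= 8: S-I = 10 → K
  i= 9: S-L =  7 → H
  i=10: Q-Y = 18 → S
  i=11: R-K =  7 → H
  i=12: N-U = 19 → T
  i=13: A-S =  8 → I
  i=14: K-B =  9 → J
  i=15: K-J =  1 → B
  i=16: N-D = 10 → K
  i=17: C-V =  7 → H
  i=18: Q-Y = 18 → S
  i=19: K-D =  7 → H
  i=20: W-D = 19 → T
  i=21: V-N =  8 → I
  i=22: L-C =  9 → J
  i=23: E-D =  1 → B
  i=24: B-R = 10 → K
  i=25: M-F =  7 → H
  i=26: U-C = 18 → S
  i=27: H-A =  7 → H
  i=28: J-Q = 19 → T
  i=29: Q-I =  8 → I
  i=30: M-D =  9 → J
  i=31: D-C =  1 → B
  i=32: E-U = 10 → K
  i=33: X-Q =  7 → H
  i=34: O-W = 18 → S
  shifts repeat with period 8: KHSHTIJB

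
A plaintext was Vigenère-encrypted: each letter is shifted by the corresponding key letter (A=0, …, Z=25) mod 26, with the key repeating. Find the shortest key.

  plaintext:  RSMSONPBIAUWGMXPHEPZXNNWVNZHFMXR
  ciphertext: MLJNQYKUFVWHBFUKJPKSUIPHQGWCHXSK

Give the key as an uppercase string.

VTXVCL

  i= 0: M-R = 21 → V
  i= 1: L-S = 19 → T
  i= 2: J-M = 23 → X
  i= 3: N-S = 21 → V
  i= 4: Q-O =  2 → C
  i= 5: Y-N = 11 → L
  i= 6: K-P = 21 → V
  i= 7: U-B = 19 → T
  i= 8: F-I = 23 → X
  i= 9: V-A = 21 → V
  i=10: W-U =  2 → C
  i=11: H-W = 11 → L
  i=12: B-G = 21 → V
  i=13: F-M = 19 → T
  i=14: U-X = 23 → X
  i=15: K-P = 21 → V
  i=16: J-H =  2 → C
  i=17: P-E = 11 → L
  i=18: K-P = 21 → V
  i=19: S-Z = 19 → T
  i=20: U-X = 23 → X
  i=21: I-N = 21 → V
  i=22: P-N =  2 → C
  i=23: H-W = 11 → L
  i=24: Q-V = 21 → V
  i=25: G-N = 19 → T
  i=26: W-Z = 23 → X
  i=27: C-H = 21 → V
  i=28: H-F =  2 → C
  i=29: X-M = 11 → L
  i=30: S-X = 21 → V
  i=31: K-R = 19 → T
  shifts repeat with period 6: VTXVCL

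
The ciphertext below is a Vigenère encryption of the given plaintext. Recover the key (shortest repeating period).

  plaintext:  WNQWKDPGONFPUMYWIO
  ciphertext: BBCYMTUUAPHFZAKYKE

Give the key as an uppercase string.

FOMCCQ

  i= 0: B-W =  5 → F
  i= 1: B-N = 14 → O
  i= 2: C-Q = 12 → M
  i= 3: Y-W =  2 → C
  i= 4: M-K =  2 → C
  i= 5: T-D = 16 → Q
  i= 6: U-P =  5 → F
  i= 7: U-G = 14 → O
  i= 8: A-O = 12 → M
  i= 9: P-N =  2 → C
  i=10: H-F =  2 → C
  i=11: F-P = 16 → Q
  i=12: Z-U =  5 → F
  i=13: A-M = 14 → O
  i=14: K-Y = 12 → M
  i=15: Y-W =  2 → C
  i=16: K-I =  2 → C
  i=17: E-O = 16 → Q
  shifts repeat with period 6: FOMCCQ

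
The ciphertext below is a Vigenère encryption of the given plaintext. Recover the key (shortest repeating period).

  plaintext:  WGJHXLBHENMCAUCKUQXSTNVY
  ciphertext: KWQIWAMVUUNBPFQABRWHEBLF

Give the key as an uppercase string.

  i= 0: K-W = 14 → O
  i= 1: W-G = 16 → Q
  i= 2: Q-J =  7 → H
  i= 3: I-H =  1 → B
  i= 4: W-X = 25 → Z
  i= 5: A-L = 15 → P
  i= 6: M-B = 11 → L
  i= 7: V-H = 14 → O
  i= 8: U-E = 16 → Q
  i= 9: U-N =  7 → H
  i=10: N-M =  1 → B
  i=11: B-C = 25 → Z
  i=12: P-A = 15 → P
  i=13: F-U = 11 → L
  i=14: Q-C = 14 → O
  i=15: A-K = 16 → Q
  i=16: B-U =  7 → H
  i=17: R-Q =  1 → B
  i=18: W-X = 25 → Z
  i=19: H-S = 15 → P
  i=20: E-T = 11 → L
  i=21: B-N = 14 → O
  i=22: L-V = 16 → Q
  i=23: F-Y =  7 → H
  shifts repeat with period 7: OQHBZPL

OQHBZPL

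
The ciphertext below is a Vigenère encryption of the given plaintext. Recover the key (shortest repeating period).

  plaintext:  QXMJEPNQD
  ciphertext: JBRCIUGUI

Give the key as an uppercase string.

  i= 0: J-Q = 19 → T
  i= 1: B-X =  4 → E
  i= 2: R-M =  5 → F
  i= 3: C-J = 19 → T
  i= 4: I-E =  4 → E
  i= 5: U-P =  5 → F
  i= 6: G-N = 19 → T
  i= 7: U-Q =  4 → E
  i= 8: I-D =  5 → F
  shifts repeat with period 3: TEF

TEF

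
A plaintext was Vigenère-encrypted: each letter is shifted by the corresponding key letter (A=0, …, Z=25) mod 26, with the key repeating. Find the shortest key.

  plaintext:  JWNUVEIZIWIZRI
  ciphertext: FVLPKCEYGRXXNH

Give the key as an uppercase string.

WZYVPY

  i= 0: F-J = 22 → W
  i= 1: V-W = 25 → Z
  i= 2: L-N = 24 → Y
  i= 3: P-U = 21 → V
  i= 4: K-V = 15 → P
  i= 5: C-E = 24 → Y
  i= 6: E-I = 22 → W
  i= 7: Y-Z = 25 → Z
  i= 8: G-I = 24 → Y
  i= 9: R-W = 21 → V
  i=10: X-I = 15 → P
  i=11: X-Z = 24 → Y
  i=12: N-R = 22 → W
  i=13: H-I = 25 → Z
  shifts repeat with period 6: WZYVPY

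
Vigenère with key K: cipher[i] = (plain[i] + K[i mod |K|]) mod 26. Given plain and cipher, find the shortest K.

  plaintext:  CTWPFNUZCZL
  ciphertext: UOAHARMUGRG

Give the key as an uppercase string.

SVE

  i= 0: U-C = 18 → S
  i= 1: O-T = 21 → V
  i= 2: A-W =  4 → E
  i= 3: H-P = 18 → S
  i= 4: A-F = 21 → V
  i= 5: R-N =  4 → E
  i= 6: M-U = 18 → S
  i= 7: U-Z = 21 → V
  i= 8: G-C =  4 → E
  i= 9: R-Z = 18 → S
  i=10: G-L = 21 → V
  shifts repeat with period 3: SVE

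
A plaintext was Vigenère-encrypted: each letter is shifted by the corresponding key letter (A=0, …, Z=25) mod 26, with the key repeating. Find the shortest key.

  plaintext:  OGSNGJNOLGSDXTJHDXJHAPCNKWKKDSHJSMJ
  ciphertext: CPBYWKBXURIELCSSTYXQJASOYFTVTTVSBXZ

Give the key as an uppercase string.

  i= 0: C-O = 14 → O
  i= 1: P-G =  9 → J
  i= 2: B-S =  9 → J
  i= 3: Y-N = 11 → L
  i= 4: W-G = 16 → Q
  i= 5: K-J =  1 → B
  i= 6: B-N = 14 → O
  i= 7: X-O =  9 → J
  i= 8: U-L =  9 → J
  i= 9: R-G = 11 → L
  i=10: I-S = 16 → Q
  i=11: E-D =  1 → B
  i=12: L-X = 14 → O
  i=13: C-T =  9 → J
  i=14: S-J =  9 → J
  i=15: S-H = 11 → L
  i=16: T-D = 16 → Q
  i=17: Y-X =  1 → B
  i=18: X-J = 14 → O
  i=19: Q-H =  9 → J
  i=20: J-A =  9 → J
  i=21: A-P = 11 → L
  i=22: S-C = 16 → Q
  i=23: O-N =  1 → B
  i=24: Y-K = 14 → O
  i=25: F-W =  9 → J
  i=26: T-K =  9 → J
  i=27: V-K = 11 → L
  i=28: T-D = 16 → Q
  i=29: T-S =  1 → B
  i=30: V-H = 14 → O
  i=31: S-J =  9 → J
  i=32: B-S =  9 → J
  i=33: X-M = 11 → L
  i=34: Z-J = 16 → Q
  shifts repeat with period 6: OJJLQB

OJJLQB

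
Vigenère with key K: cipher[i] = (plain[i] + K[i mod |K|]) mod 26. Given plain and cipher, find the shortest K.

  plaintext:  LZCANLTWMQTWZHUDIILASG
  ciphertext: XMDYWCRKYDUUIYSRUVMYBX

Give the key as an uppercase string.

MNBYJRYO

  i= 0: X-L = 12 → M
  i= 1: M-Z = 13 → N
  i= 2: D-C =  1 → B
  i= 3: Y-A = 24 → Y
  i= 4: W-N =  9 → J
  i= 5: C-L = 17 → R
  i= 6: R-T = 24 → Y
  i= 7: K-W = 14 → O
  i= 8: Y-M = 12 → M
  i= 9: D-Q = 13 → N
  i=10: U-T =  1 → B
  i=11: U-W = 24 → Y
  i=12: I-Z =  9 → J
  i=13: Y-H = 17 → R
  i=14: S-U = 24 → Y
  i=15: R-D = 14 → O
  i=16: U-I = 12 → M
  i=17: V-I = 13 → N
  i=18: M-L =  1 → B
  i=19: Y-A = 24 → Y
  i=20: B-S =  9 → J
  i=21: X-G = 17 → R
  shifts repeat with period 8: MNBYJRYO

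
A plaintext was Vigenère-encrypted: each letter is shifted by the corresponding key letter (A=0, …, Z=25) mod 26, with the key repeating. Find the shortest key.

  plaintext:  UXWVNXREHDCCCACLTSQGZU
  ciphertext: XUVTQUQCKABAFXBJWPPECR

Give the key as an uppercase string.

DXZY

  i= 0: X-U =  3 → D
  i= 1: U-X = 23 → X
  i= 2: V-W = 25 → Z
  i= 3: T-V = 24 → Y
  i= 4: Q-N =  3 → D
  i= 5: U-X = 23 → X
  i= 6: Q-R = 25 → Z
  i= 7: C-E = 24 → Y
  i= 8: K-H =  3 → D
  i= 9: A-D = 23 → X
  i=10: B-C = 25 → Z
  i=11: A-C = 24 → Y
  i=12: F-C =  3 → D
  i=13: X-A = 23 → X
  i=14: B-C = 25 → Z
  i=15: J-L = 24 → Y
  i=16: W-T =  3 → D
  i=17: P-S = 23 → X
  i=18: P-Q = 25 → Z
  i=19: E-G = 24 → Y
  i=20: C-Z =  3 → D
  i=21: R-U = 23 → X
  shifts repeat with period 4: DXZY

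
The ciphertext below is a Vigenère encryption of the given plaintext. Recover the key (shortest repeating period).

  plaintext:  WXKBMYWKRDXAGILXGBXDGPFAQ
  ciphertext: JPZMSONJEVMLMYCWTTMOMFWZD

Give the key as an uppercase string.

  i= 0: J-W = 13 → N
  i= 1: P-X = 18 → S
  i= 2: Z-K = 15 → P
  i= 3: M-B = 11 → L
  i= 4: S-M =  6 → G
  i= 5: O-Y = 16 → Q
  i= 6: N-W = 17 → R
  i= 7: J-K = 25 → Z
  i= 8: E-R = 13 → N
  i= 9: V-D = 18 → S
  i=10: M-X = 15 → P
  i=11: L-A = 11 → L
  i=12: M-G =  6 → G
  i=13: Y-I = 16 → Q
  i=14: C-L = 17 → R
  i=15: W-X = 25 → Z
  i=16: T-G = 13 → N
  i=17: T-B = 18 → S
  i=18: M-X = 15 → P
  i=19: O-D = 11 → L
  i=20: M-G =  6 → G
  i=21: F-P = 16 → Q
  i=22: W-F = 17 → R
  i=23: Z-A = 25 → Z
  i=24: D-Q = 13 → N
  shifts repeat with period 8: NSPLGQRZ

NSPLGQRZ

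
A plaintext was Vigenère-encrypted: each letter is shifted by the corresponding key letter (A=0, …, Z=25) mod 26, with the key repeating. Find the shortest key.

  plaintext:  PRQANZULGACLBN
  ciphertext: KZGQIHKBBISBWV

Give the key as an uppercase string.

VIQQ

  i= 0: K-P = 21 → V
  i= 1: Z-R =  8 → I
  i= 2: G-Q = 16 → Q
  i= 3: Q-A = 16 → Q
  i= 4: I-N = 21 → V
  i= 5: H-Z =  8 → I
  i= 6: K-U = 16 → Q
  i= 7: B-L = 16 → Q
  i= 8: B-G = 21 → V
  i= 9: I-A =  8 → I
  i=10: S-C = 16 → Q
  i=11: B-L = 16 → Q
  i=12: W-B = 21 → V
  i=13: V-N =  8 → I
  shifts repeat with period 4: VIQQ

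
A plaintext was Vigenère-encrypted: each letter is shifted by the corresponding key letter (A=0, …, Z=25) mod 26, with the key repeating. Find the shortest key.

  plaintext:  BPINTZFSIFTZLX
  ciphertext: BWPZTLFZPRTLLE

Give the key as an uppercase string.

AHHMAM

  i= 0: B-B =  0 → A
  i= 1: W-P =  7 → H
  i= 2: P-I =  7 → H
  i= 3: Z-N = 12 → M
  i= 4: T-T =  0 → A
  i= 5: L-Z = 12 → M
  i= 6: F-F =  0 → A
  i= 7: Z-S =  7 → H
  i= 8: P-I =  7 → H
  i= 9: R-F = 12 → M
  i=10: T-T =  0 → A
  i=11: L-Z = 12 → M
  i=12: L-L =  0 → A
  i=13: E-X =  7 → H
  shifts repeat with period 6: AHHMAM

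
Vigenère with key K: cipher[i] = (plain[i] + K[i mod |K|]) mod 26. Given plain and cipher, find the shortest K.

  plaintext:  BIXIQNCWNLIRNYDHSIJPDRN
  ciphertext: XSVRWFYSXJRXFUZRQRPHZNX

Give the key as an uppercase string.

  i= 0: X-B = 22 → W
  i= 1: S-I = 10 → K
  i= 2: V-X = 24 → Y
  i= 3: R-I =  9 → J
  i= 4: W-Q =  6 → G
  i= 5: F-N = 18 → S
  i= 6: Y-C = 22 → W
  i= 7: S-W = 22 → W
  i= 8: X-N = 10 → K
  i= 9: J-L = 24 → Y
  i=10: R-I =  9 → J
  i=11: X-R =  6 → G
  i=12: F-N = 18 → S
  i=13: U-Y = 22 → W
  i=14: Z-D = 22 → W
  i=15: R-H = 10 → K
  i=16: Q-S = 24 → Y
  i=17: R-I =  9 → J
  i=18: P-J =  6 → G
  i=19: H-P = 18 → S
  i=20: Z-D = 22 → W
  i=21: N-R = 22 → W
  i=22: X-N = 10 → K
  shifts repeat with period 7: WKYJGSW

WKYJGSW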